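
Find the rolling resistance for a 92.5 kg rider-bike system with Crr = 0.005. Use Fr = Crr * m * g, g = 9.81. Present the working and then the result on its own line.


m * g = 92.5 * 9.81 = 907.425 N
Fr = 0.005 * 907.425 = 4.537 N

4.537 N


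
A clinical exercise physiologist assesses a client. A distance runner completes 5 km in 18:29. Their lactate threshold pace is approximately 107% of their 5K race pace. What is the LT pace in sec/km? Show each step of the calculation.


Convert to seconds: 18 min 29 s = 1109 s
Pace per km = 1109 / 5 = 221.8 s/km
LT pace = 221.8 * 1.07 = 237.33 s/km

237.33 s/km


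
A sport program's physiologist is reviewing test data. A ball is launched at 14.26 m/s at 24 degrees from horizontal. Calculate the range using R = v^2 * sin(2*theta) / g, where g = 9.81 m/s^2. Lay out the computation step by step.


sin(2 * 24) = sin(48) = 0.743145
v^2 = 14.26^2 = 203.3476
R = 203.3476 * 0.743145 / 9.81
= 15.404 m

15.404 m


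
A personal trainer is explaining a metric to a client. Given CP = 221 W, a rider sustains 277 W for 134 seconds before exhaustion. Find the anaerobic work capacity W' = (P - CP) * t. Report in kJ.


Excess power = 277 - 221 = 56 W
Work above CP = 56 * 134 = 7504 J
W' = 7.504 kJ

7.504 kJ


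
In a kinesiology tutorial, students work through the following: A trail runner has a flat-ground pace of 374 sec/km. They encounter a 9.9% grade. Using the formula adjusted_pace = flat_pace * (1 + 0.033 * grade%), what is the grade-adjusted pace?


Grade factor = 1 + 0.033 * 9.9 = 1.3267
Adjusted = 374 * 1.3267 = 496.19 sec/km

496.19 s/km


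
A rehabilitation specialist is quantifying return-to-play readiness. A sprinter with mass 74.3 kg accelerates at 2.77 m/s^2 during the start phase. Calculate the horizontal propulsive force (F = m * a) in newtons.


F = m * a
= 74.3 * 2.77
= 205.81 N

205.81 N


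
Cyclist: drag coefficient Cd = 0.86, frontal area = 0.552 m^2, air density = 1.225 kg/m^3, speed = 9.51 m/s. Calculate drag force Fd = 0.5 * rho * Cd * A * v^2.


v^2 = 9.51^2 = 90.4401
Fd = 0.5 * 1.225 * 0.86 * 0.552 * 90.4401
= 26.297 N

26.297 N


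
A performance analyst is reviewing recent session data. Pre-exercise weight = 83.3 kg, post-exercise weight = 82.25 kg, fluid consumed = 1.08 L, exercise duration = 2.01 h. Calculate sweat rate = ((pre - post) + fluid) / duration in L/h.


Weight loss = 83.3 - 82.25 = 1.05 kg (approx L)
Total sweat = 1.05 + 1.08 = 2.13 L
Sweat rate = 2.13 / 2.01 = 1.06 L/h

1.06 L/h


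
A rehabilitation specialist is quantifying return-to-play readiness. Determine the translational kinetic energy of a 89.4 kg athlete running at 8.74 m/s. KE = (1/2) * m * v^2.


KE = 0.5 * m * v^2
= 0.5 * 89.4 * 8.74^2
= 0.5 * 89.4 * 76.3876
= 3414.53 J

3414.53 J


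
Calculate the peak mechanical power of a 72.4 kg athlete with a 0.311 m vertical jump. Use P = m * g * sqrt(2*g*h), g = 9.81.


First, sqrt(2gh) = sqrt(2 * 9.81 * 0.311)
= sqrt(6.10182) = 2.470186 m/s
Power = 72.4 * 9.81 * 2.470186 = 1754.43 W

1754.43 W


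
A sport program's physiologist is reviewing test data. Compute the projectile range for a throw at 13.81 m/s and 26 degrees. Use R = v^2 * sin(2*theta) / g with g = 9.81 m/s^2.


Two times the angle = 52 degrees
sin(52) = 0.788011
R = 190.7161 * 0.788011 / 9.81 = 15.32 m

15.32 m


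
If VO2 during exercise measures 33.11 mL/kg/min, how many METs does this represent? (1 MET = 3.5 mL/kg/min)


METs = VO2 / 3.5 = 33.11 / 3.5 = 9.46

9.46 METs


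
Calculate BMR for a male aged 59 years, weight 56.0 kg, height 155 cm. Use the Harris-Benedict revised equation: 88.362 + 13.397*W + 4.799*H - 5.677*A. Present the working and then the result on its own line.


Substituting values:
W term = 13.397 * 56.0 = 750.232
H term = 4.799 * 155 = 743.845
A term = 5.677 * 59 = 334.943
BMR = 1247.5 kcal/day

1247.5 kcal/day


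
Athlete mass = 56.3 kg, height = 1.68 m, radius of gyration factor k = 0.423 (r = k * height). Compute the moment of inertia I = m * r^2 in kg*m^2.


r = k * height = 0.423 * 1.68 = 0.71064 m
r^2 = 0.71064^2 = 0.505009
I = 56.3 * 0.505009 = 28.432 kg*m^2

28.432 kg*m^2


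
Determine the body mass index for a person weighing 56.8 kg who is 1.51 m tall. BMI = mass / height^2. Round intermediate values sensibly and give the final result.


BMI = mass / height^2
= 56.8 / 1.51^2
= 56.8 / 2.2801
= 24.91 kg/m^2

24.91 kg/m^2


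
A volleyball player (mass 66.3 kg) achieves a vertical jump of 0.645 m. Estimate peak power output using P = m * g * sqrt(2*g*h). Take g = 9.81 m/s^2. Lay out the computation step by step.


2 * g * h = 2 * 9.81 * 0.645 = 12.6549
sqrt(12.6549) = 3.557373 m/s
P = 66.3 * 9.81 * 3.557373 = 2313.73 W

2313.73 W


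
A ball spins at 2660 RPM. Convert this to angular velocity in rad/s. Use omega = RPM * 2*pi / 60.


omega = 2660 * 2 * pi / 60
= 2660 * 6.28318531 / 60
= 16713.273 / 60
= 278.555 rad/s

278.555 rad/s


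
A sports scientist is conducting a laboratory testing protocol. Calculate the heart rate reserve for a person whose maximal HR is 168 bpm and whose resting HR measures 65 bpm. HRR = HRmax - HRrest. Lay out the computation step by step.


HRmax = 168 bpm
HRrest = 65 bpm
HRR = 168 - 65 = 103 bpm

103 bpm


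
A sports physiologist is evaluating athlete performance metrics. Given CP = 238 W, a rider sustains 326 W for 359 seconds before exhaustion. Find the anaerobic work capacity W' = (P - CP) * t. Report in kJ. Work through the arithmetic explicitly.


Excess power = 326 - 238 = 88 W
Work above CP = 88 * 359 = 31592 J
W' = 31.592 kJ

31.592 kJ


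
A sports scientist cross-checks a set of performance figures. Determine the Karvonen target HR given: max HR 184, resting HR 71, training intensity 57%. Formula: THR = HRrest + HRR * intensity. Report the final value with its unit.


HRR = HRmax - HRrest = 184 - 71 = 113
THR = 71 + 113 * 0.57
= 135.41 bpm

135.41 bpm


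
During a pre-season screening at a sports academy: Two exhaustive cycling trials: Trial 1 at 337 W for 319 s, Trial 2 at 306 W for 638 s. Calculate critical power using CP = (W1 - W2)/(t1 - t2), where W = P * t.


W1 = 337 * 319 = 107503 J
W2 = 306 * 638 = 195228 J
CP = (107503 - 195228) / (319 - 638)
= -87725 / -319
= 275.0 W

275.0 W


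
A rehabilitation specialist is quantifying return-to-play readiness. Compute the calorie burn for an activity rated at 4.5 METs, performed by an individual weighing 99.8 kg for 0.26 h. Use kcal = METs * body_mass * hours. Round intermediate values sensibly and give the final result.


Product of METs and mass = 4.5 * 99.8 = 449.1
Total kcal = 449.1 * 0.26 = 116.77 kcal

116.77 kcal


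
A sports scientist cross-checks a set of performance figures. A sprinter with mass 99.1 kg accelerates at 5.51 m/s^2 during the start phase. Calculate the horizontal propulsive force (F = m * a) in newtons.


F = m * a
= 99.1 * 5.51
= 546.04 N

546.04 N


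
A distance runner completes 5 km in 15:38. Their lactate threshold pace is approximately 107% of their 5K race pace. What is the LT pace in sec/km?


Convert to seconds: 15 min 38 s = 938 s
Pace per km = 938 / 5 = 187.6 s/km
LT pace = 187.6 * 1.07 = 200.73 s/km

200.73 s/km


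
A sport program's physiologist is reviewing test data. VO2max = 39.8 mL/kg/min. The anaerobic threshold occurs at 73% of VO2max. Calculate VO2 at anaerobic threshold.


AT fraction = 73 / 100 = 0.73
AT VO2 = 39.8 * 0.73
= 29.05 mL/kg/min

29.05 mL/kg/min


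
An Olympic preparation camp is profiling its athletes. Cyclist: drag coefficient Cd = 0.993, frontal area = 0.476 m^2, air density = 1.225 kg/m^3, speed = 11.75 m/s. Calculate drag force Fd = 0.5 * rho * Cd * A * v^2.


v^2 = 11.75^2 = 138.0625
Fd = 0.5 * 1.225 * 0.993 * 0.476 * 138.0625
= 39.97 N

39.97 N


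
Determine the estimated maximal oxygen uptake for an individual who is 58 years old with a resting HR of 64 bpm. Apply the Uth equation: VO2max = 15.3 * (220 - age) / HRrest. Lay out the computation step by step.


HRmax = 220 - 58 = 162
VO2max = 15.3 * (162 / 64)
= 15.3 * 2.5313
= 38.73 mL/kg/min

38.73 mL/kg/min


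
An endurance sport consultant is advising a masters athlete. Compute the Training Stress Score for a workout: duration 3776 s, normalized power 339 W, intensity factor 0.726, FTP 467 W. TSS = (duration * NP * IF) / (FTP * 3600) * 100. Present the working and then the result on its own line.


Product = 3776 * 339 * 0.726 = 929326.464
Base = 467 * 3600 = 1681200
TSS = 929326.464 / 1681200 * 100 = 55.28

55.28 TSS


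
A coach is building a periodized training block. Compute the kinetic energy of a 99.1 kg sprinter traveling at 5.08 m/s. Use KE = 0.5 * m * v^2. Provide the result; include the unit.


Velocity squared = 25.8064
KE = 0.5 * 99.1 * 25.8064 = 1278.71 J

1278.71 J


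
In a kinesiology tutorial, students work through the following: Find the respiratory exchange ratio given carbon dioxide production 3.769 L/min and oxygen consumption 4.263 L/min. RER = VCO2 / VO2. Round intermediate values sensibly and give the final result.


VCO2 = 3.769 L/min
VO2 = 4.263 L/min
RER = 3.769 / 4.263 = 0.8841

0.8841


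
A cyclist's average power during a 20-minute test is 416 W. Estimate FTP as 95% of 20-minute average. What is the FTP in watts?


FTP = 20-min power * 0.95
= 416 * 0.95
= 395.2 W

395.2 W


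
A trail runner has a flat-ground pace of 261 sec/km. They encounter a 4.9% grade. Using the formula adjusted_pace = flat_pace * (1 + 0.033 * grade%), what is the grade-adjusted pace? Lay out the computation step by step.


Grade factor = 1 + 0.033 * 4.9 = 1.1617
Adjusted = 261 * 1.1617 = 303.2 sec/km

303.2 s/km


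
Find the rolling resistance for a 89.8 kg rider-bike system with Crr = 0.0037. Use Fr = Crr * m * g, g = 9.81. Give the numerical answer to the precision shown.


m * g = 89.8 * 9.81 = 880.938 N
Fr = 0.0037 * 880.938 = 3.259 N

3.259 N


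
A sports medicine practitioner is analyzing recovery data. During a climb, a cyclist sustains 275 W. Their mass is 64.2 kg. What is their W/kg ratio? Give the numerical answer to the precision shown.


Power-to-weight = 275 W / 64.2 kg
= 4.283 W/kg

4.283 W/kg


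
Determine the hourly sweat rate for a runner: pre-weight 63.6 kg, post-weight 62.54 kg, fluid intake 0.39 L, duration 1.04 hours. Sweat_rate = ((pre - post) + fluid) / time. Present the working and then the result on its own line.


Mass lost = 63.6 - 62.54 = 1.06 kg
Add fluid consumed: 1.06 + 0.39 = 1.45 L total sweat
Sweat rate = 1.45 / 1.04 = 1.394 L/h

1.394 L/h


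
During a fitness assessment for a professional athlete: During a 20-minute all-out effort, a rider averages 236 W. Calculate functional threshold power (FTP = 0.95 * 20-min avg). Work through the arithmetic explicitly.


FTP = 0.95 * 236
= 224.2 W

224.2 W


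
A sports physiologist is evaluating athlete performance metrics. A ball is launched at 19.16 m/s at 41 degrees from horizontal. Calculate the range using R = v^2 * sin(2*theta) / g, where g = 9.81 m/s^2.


sin(2 * 41) = sin(82) = 0.990268
v^2 = 19.16^2 = 367.1056
R = 367.1056 * 0.990268 / 9.81
= 37.057 m

37.057 m


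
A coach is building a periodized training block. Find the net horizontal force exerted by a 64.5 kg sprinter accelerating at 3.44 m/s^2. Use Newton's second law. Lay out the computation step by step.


Newton's second law: F = m * a
F = 64.5 * 3.44 = 221.88 N

221.88 N


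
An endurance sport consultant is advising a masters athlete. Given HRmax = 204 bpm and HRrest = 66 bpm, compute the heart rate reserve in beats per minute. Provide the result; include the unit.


Heart rate reserve = maximum HR minus resting HR
HRR = 204 - 66 = 138 bpm

138 bpm


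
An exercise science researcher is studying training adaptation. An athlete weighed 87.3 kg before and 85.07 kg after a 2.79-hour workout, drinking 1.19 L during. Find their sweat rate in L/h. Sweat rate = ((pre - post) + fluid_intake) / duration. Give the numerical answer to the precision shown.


Body mass change = 2.23 kg
Total sweat loss = 2.23 + 1.19 = 3.42 L
Rate = 3.42 / 2.79 = 1.226 L/h

1.226 L/h


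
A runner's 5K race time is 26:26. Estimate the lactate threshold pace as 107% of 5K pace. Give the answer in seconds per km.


Total race time = 26*60 + 26 = 1586 seconds
5K pace = 1586 / 5 = 317.2 sec/km
LT pace = 317.2 * 1.07 = 339.4 sec/km

339.4 s/km


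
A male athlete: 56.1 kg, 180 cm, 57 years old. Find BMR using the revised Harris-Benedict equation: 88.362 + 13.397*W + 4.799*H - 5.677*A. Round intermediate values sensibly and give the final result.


Intercept = 88.362
Weight contribution = 13.397 * 56.1 = 751.5717
Height contribution = 4.799 * 180 = 863.82
Age contribution = 5.677 * 57 = 323.589
BMR = 88.362 + 751.5717 + 863.82 - 323.589
= 1380.16 kcal/day

1380.16 kcal/day


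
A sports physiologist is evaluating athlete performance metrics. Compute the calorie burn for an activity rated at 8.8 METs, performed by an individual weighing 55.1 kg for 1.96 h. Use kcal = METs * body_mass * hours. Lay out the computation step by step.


Product of METs and mass = 8.8 * 55.1 = 484.88
Total kcal = 484.88 * 1.96 = 950.36 kcal

950.36 kcal


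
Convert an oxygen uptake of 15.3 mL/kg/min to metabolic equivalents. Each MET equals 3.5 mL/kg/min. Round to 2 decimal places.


One MET = 3.5 mL/kg/min
Number of METs = 15.3 / 3.5
= 4.37 METs

4.37 METs


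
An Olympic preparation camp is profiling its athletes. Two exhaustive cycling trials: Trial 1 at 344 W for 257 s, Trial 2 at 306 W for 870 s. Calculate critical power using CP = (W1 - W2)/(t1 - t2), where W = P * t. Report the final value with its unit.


W1 = 344 * 257 = 88408 J
W2 = 306 * 870 = 266220 J
CP = (88408 - 266220) / (257 - 870)
= -177812 / -613
= 290.07 W

290.07 W


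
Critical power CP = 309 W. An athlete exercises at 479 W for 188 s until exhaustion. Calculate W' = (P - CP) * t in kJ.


P - CP = 479 - 309 = 170 W
W' = 170 * 188 = 31960 J
= 31960 / 1000 = 31.96 kJ

31.96 kJ


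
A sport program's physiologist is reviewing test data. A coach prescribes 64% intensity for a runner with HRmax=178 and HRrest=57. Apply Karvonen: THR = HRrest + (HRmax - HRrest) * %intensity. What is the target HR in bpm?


Heart rate reserve = 178 - 57 = 121
Intensity fraction = 64 / 100 = 0.64
THR = 57 + 121 * 0.64 = 134.44 bpm

134.44 bpm


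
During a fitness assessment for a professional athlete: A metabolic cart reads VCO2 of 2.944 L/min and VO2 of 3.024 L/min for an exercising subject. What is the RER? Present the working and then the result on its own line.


RER = VCO2 / VO2 = 2.944 / 3.024 = 0.9735

0.9735


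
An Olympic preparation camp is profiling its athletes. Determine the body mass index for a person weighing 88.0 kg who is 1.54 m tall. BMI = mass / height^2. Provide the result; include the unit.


BMI = mass / height^2
= 88.0 / 1.54^2
= 88.0 / 2.3716
= 37.11 kg/m^2

37.11 kg/m^2


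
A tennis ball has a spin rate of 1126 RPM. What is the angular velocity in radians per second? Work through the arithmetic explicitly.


Convert RPM to rad/s: multiply by 2*pi and divide by 60
omega = 1126 * 2 * pi / 60
= 117.914 rad/s

117.914 rad/s


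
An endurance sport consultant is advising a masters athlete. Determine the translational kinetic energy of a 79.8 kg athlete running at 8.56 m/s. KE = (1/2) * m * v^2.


KE = 0.5 * m * v^2
= 0.5 * 79.8 * 8.56^2
= 0.5 * 79.8 * 73.2736
= 2923.62 J

2923.62 J


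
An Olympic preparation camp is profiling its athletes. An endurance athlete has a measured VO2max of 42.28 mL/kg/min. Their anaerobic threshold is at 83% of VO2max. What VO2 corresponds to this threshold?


Anaerobic threshold VO2 = VO2max * 83%
= 42.28 * 0.83
= 35.09 mL/kg/min

35.09 mL/kg/min


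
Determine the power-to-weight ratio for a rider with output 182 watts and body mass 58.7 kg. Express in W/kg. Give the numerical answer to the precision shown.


P/W = 182 / 58.7 = 3.101 W/kg

3.101 W/kg


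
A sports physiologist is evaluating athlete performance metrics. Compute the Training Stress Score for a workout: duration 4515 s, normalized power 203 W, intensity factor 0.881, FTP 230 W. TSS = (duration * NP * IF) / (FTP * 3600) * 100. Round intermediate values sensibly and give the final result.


Product = 4515 * 203 * 0.881 = 807476.145
Base = 230 * 3600 = 828000
TSS = 807476.145 / 828000 * 100 = 97.52

97.52 TSS


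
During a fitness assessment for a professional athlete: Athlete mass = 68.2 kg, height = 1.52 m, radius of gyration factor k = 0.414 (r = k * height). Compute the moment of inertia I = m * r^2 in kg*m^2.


r = k * height = 0.414 * 1.52 = 0.62928 m
r^2 = 0.62928^2 = 0.395993
I = 68.2 * 0.395993 = 27.007 kg*m^2

27.007 kg*m^2


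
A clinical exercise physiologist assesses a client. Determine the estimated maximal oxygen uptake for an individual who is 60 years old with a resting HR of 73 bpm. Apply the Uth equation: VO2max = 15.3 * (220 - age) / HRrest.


HRmax = 220 - 60 = 160
VO2max = 15.3 * (160 / 73)
= 15.3 * 2.1918
= 33.53 mL/kg/min

33.53 mL/kg/min


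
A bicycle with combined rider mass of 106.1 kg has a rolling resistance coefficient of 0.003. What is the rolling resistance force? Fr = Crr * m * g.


Fr = 0.003 * 106.1 * 9.81
= 0.3183 * 9.81
= 3.123 N

3.123 N


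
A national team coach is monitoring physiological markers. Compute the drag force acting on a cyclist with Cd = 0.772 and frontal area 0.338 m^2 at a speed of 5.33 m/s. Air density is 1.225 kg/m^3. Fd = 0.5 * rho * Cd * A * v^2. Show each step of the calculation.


Step 1: v^2 = 28.4089
Step 2: Fd = 0.5 * 1.225 * 0.772 * 0.338 * 28.4089
= 4.54 N

4.54 N


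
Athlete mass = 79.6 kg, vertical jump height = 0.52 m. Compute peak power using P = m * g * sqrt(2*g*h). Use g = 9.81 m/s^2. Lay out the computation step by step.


sqrt(2 * 9.81 * 0.52) = sqrt(10.2024) = 3.19412 m/s
P = 79.6 * 9.81 * 3.19412
= 2494.21 W

2494.21 W


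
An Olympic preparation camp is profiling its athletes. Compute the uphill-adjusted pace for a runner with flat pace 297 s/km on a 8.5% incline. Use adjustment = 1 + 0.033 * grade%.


Adjustment factor = 1 + 0.033 * 8.5 = 1.2805
Grade-adjusted pace = 297 * 1.2805 = 380.31 s/km

380.31 s/km


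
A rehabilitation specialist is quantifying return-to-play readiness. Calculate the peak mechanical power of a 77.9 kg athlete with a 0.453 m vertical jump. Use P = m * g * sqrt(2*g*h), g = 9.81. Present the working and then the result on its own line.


First, sqrt(2gh) = sqrt(2 * 9.81 * 0.453)
= sqrt(8.88786) = 2.981251 m/s
Power = 77.9 * 9.81 * 2.981251 = 2278.27 W

2278.27 W


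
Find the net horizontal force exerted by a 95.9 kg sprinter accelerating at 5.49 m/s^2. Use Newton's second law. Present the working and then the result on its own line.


Newton's second law: F = m * a
F = 95.9 * 5.49 = 526.49 N

526.49 N


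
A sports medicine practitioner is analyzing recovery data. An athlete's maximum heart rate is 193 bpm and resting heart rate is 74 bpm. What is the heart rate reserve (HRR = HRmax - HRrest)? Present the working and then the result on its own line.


HRR = HRmax - HRrest
= 193 - 74
= 119 bpm

119 bpm


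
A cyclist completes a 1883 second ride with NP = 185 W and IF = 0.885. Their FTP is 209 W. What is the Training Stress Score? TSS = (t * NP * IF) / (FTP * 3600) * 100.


t * NP * IF = 1883 * 185 * 0.885 = 308294.175
FTP * 3600 = 752400
TSS = (308294.175 / 752400) * 100 = 40.97

40.97 TSS


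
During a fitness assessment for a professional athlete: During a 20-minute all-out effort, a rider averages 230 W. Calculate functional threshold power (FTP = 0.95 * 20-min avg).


FTP = 0.95 * 230
= 218.5 W

218.5 W


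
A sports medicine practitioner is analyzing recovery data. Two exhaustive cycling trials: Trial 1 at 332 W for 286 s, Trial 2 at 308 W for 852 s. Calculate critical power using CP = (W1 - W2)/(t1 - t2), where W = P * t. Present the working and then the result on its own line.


W1 = 332 * 286 = 94952 J
W2 = 308 * 852 = 262416 J
CP = (94952 - 262416) / (286 - 852)
= -167464 / -566
= 295.87 W

295.87 W


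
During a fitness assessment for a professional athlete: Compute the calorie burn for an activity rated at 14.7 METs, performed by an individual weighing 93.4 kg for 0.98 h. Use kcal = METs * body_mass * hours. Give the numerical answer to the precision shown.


Product of METs and mass = 14.7 * 93.4 = 1372.98
Total kcal = 1372.98 * 0.98 = 1345.52 kcal

1345.52 kcal


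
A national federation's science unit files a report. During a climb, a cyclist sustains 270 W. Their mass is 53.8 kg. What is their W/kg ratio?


Power-to-weight = 270 W / 53.8 kg
= 5.019 W/kg

5.019 W/kg


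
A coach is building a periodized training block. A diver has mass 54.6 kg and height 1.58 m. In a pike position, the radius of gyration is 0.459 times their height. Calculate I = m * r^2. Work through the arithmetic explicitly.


r = 0.459 * 1.58 = 0.72522 m
I = m * r^2 = 54.6 * 0.525944 = 28.717 kg*m^2

28.717 kg*m^2


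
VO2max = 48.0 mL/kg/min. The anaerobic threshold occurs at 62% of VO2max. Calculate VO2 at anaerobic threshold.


AT fraction = 62 / 100 = 0.62
AT VO2 = 48.0 * 0.62
= 29.76 mL/kg/min

29.76 mL/kg/min


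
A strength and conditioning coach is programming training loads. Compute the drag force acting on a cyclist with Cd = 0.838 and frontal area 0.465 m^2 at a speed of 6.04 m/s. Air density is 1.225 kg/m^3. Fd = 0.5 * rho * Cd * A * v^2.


Step 1: v^2 = 36.4816
Step 2: Fd = 0.5 * 1.225 * 0.838 * 0.465 * 36.4816
= 8.707 N

8.707 N


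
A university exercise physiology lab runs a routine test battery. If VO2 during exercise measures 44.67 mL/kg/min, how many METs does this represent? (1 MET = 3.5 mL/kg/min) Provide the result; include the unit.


METs = VO2 / 3.5 = 44.67 / 3.5 = 12.76

12.76 METs


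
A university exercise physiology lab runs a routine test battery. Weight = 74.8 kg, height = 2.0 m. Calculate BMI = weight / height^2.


height^2 = 2.0^2 = 4.0
BMI = 74.8 / 4.0 = 18.7 kg/m^2

18.7 kg/m^2


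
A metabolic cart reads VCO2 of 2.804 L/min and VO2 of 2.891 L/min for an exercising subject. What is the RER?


RER = VCO2 / VO2 = 2.804 / 2.891 = 0.9699

0.9699


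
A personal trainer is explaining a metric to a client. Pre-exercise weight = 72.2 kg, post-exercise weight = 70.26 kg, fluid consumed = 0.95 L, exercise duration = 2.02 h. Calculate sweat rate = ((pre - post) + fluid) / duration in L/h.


Weight loss = 72.2 - 70.26 = 1.94 kg (approx L)
Total sweat = 1.94 + 0.95 = 2.89 L
Sweat rate = 2.89 / 2.02 = 1.431 L/h

1.431 L/h


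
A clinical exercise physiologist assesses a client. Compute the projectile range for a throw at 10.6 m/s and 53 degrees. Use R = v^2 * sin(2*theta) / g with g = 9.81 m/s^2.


Two times the angle = 106 degrees
sin(106) = 0.961262
R = 112.36 * 0.961262 / 9.81 = 11.01 m

11.01 m


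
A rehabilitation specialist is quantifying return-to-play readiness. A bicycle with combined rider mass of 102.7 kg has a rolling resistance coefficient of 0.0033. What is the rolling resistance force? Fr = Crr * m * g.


Fr = 0.0033 * 102.7 * 9.81
= 0.33891 * 9.81
= 3.325 N

3.325 N


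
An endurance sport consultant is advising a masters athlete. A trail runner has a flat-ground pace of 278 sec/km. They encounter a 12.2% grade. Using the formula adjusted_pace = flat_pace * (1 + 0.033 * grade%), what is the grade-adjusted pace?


Grade factor = 1 + 0.033 * 12.2 = 1.4026
Adjusted = 278 * 1.4026 = 389.92 sec/km

389.92 s/km


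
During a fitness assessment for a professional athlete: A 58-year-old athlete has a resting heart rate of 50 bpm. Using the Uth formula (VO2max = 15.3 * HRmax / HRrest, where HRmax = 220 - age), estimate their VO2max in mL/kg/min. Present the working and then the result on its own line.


HRmax = 220 - 58 = 162 bpm
Ratio = HRmax / HRrest = 162 / 50 = 3.24
VO2max = 15.3 * 3.24 = 49.57 mL/kg/min

49.57 mL/kg/min


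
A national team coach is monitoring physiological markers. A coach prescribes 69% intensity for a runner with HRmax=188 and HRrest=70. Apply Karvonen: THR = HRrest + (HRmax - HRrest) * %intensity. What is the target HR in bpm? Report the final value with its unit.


Heart rate reserve = 188 - 70 = 118
Intensity fraction = 69 / 100 = 0.69
THR = 70 + 118 * 0.69 = 151.42 bpm

151.42 bpm


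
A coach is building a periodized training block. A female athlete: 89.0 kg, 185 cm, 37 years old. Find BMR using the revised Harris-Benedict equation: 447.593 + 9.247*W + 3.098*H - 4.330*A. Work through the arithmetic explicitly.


Intercept = 447.593
Weight contribution = 9.247 * 89.0 = 822.983
Height contribution = 3.098 * 185 = 573.13
Age contribution = 4.33 * 37 = 160.21
BMR = 447.593 + 822.983 + 573.13 - 160.21
= 1683.5 kcal/day

1683.5 kcal/day


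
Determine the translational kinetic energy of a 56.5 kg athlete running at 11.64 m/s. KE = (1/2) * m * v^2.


KE = 0.5 * m * v^2
= 0.5 * 56.5 * 11.64^2
= 0.5 * 56.5 * 135.4896
= 3827.58 J

3827.58 J


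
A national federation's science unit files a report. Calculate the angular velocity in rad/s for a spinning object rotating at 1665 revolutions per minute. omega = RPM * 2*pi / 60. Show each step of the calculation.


omega = RPM * 2*pi / 60
= 1665 * 6.28318531 / 60
= 174.358 rad/s

174.358 rad/s


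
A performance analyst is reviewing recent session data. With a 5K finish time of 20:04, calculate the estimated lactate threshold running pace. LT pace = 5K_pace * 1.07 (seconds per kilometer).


Race duration = 1204 s for 5 km
Average pace = 1204 / 5 = 240.8 s/km
LT pace = 240.8 * 1.07
= 257.66 s/km

257.66 s/km


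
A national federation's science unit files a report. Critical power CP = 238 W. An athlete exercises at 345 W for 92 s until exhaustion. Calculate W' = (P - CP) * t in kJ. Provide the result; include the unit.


P - CP = 345 - 238 = 107 W
W' = 107 * 92 = 9844 J
= 9844 / 1000 = 9.844 kJ

9.844 kJ


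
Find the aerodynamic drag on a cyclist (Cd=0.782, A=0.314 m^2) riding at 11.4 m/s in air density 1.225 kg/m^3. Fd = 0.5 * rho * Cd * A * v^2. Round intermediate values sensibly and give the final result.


Fd = 0.5 * 1.225 * 0.782 * 0.314 * 11.4^2
= 0.5 * 1.225 * 0.782 * 0.314 * 129.96
= 19.546 N

19.546 N


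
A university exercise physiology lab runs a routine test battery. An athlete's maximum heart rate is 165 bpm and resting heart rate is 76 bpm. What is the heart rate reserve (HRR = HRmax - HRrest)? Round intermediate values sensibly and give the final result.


HRR = HRmax - HRrest
= 165 - 76
= 89 bpm

89 bpm


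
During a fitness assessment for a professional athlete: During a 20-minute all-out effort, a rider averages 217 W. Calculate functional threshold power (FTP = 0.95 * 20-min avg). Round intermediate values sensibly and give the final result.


FTP = 0.95 * 217
= 206.15 W

206.15 W


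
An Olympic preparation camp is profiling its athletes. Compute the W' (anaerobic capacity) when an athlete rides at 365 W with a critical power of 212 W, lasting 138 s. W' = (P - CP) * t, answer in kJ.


Above-CP power = 153 W
Duration = 138 s
W' = 153 * 138 = 21114 J
Convert: 21114 / 1000 = 21.114 kJ

21.114 kJ


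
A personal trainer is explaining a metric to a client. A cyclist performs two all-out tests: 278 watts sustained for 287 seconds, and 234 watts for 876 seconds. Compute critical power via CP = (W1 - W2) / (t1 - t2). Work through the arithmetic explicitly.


W1 = P1 * t1 = 278 * 287 = 79786 J
W2 = P2 * t2 = 234 * 876 = 204984 J
CP = (79786 - 204984) / (287 - 876)
= 212.56 W

212.56 W


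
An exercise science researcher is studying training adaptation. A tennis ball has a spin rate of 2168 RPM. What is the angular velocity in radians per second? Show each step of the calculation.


Convert RPM to rad/s: multiply by 2*pi and divide by 60
omega = 2168 * 2 * pi / 60
= 227.032 rad/s

227.032 rad/s


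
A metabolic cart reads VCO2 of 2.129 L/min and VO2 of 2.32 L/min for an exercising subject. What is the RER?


RER = VCO2 / VO2 = 2.129 / 2.32 = 0.9177

0.9177


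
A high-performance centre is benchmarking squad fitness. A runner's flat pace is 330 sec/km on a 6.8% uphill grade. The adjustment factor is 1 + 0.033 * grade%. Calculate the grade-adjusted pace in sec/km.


Factor = 1 + 0.033 * 6.8 = 1.2244
Adjusted pace = 330 * 1.2244
= 404.05 sec/km

404.05 s/km


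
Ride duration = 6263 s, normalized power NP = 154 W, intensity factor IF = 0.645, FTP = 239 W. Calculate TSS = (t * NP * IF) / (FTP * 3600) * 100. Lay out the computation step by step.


Numerator = 6263 * 154 * 0.645 = 622103.79
Denominator = 239 * 3600 = 860400
TSS = 622103.79 / 860400 * 100
= 72.3

72.3 TSS


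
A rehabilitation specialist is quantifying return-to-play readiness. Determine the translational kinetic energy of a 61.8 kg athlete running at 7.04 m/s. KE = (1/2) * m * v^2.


KE = 0.5 * m * v^2
= 0.5 * 61.8 * 7.04^2
= 0.5 * 61.8 * 49.5616
= 1531.45 J

1531.45 J


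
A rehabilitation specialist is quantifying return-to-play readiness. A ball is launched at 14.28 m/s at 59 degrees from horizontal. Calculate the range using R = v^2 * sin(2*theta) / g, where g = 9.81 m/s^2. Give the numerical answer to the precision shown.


sin(2 * 59) = sin(118) = 0.882948
v^2 = 14.28^2 = 203.9184
R = 203.9184 * 0.882948 / 9.81
= 18.354 m

18.354 m


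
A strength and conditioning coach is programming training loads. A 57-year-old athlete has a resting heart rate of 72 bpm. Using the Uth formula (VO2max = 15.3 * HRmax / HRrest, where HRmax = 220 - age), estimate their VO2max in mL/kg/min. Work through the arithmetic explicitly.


HRmax = 220 - 57 = 163 bpm
Ratio = HRmax / HRrest = 163 / 72 = 2.2639
VO2max = 15.3 * 2.2639 = 34.64 mL/kg/min

34.64 mL/kg/min


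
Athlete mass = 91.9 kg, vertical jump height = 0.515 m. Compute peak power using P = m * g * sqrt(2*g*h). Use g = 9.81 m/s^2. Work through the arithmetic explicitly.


sqrt(2 * 9.81 * 0.515) = sqrt(10.1043) = 3.178726 m/s
P = 91.9 * 9.81 * 3.178726
= 2865.75 W

2865.75 W


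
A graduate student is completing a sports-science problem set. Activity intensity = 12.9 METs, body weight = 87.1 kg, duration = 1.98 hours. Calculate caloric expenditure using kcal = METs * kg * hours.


kcal = 12.9 * 87.1 * 1.98
= 1123.59 * 1.98
= 2224.71 kcal

2224.71 kcal


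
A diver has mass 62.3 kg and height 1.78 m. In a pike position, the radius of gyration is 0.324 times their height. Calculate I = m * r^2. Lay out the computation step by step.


r = 0.324 * 1.78 = 0.57672 m
I = m * r^2 = 62.3 * 0.332606 = 20.721 kg*m^2

20.721 kg*m^2


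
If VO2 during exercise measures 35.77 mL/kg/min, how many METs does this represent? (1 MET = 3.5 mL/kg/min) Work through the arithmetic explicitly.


METs = VO2 / 3.5 = 35.77 / 3.5 = 10.22

10.22 METs


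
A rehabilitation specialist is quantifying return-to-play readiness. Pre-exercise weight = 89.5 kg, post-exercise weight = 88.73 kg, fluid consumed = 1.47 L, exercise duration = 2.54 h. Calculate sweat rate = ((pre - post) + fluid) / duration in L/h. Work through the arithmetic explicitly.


Weight loss = 89.5 - 88.73 = 0.77 kg (approx L)
Total sweat = 0.77 + 1.47 = 2.24 L
Sweat rate = 2.24 / 2.54 = 0.882 L/h

0.882 L/h


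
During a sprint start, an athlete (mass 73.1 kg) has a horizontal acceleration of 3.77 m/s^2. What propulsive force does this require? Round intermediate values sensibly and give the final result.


Propulsive force = mass * acceleration
= 73.1 kg * 3.77 m/s^2
= 275.59 N

275.59 N


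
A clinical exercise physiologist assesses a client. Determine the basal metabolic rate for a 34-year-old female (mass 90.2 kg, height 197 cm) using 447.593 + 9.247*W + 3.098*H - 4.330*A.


BMR = 447.593 + 9.247*90.2 + 3.098*197 - 4.330*34
= 1744.76 kcal/day

1744.76 kcal/day


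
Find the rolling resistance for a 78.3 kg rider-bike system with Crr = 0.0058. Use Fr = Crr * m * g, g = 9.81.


m * g = 78.3 * 9.81 = 768.123 N
Fr = 0.0058 * 768.123 = 4.455 N

4.455 N


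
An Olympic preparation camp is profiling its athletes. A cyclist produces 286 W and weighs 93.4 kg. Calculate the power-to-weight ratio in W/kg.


P/W = power / mass
= 286 / 93.4
= 3.062 W/kg

3.062 W/kg


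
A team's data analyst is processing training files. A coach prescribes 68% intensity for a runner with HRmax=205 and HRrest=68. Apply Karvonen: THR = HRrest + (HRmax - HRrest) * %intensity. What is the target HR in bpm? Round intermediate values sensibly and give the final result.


Heart rate reserve = 205 - 68 = 137
Intensity fraction = 68 / 100 = 0.68
THR = 68 + 137 * 0.68 = 161.16 bpm

161.16 bpm


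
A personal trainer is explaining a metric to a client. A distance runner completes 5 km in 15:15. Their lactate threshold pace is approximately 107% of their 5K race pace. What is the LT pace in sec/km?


Convert to seconds: 15 min 15 s = 915 s
Pace per km = 915 / 5 = 183.0 s/km
LT pace = 183.0 * 1.07 = 195.81 s/km

195.81 s/km


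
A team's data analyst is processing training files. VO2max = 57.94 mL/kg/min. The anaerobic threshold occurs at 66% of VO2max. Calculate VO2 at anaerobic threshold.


AT fraction = 66 / 100 = 0.66
AT VO2 = 57.94 * 0.66
= 38.24 mL/kg/min

38.24 mL/kg/min


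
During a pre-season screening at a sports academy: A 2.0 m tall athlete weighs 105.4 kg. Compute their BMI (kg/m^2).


height^2 = 4.0 m^2
BMI = 105.4 / 4.0 = 26.35 kg/m^2

26.35 kg/m^2


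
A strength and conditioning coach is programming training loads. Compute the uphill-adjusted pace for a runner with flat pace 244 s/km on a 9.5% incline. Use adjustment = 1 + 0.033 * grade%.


Adjustment factor = 1 + 0.033 * 9.5 = 1.3135
Grade-adjusted pace = 244 * 1.3135 = 320.49 s/km

320.49 s/km


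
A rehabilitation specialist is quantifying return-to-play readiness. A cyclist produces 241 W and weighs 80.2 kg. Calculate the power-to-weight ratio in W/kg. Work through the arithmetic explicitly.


P/W = power / mass
= 241 / 80.2
= 3.005 W/kg

3.005 W/kg


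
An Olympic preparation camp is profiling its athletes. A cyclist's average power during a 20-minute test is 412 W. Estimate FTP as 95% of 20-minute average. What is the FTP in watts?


FTP = 20-min power * 0.95
= 412 * 0.95
= 391.4 W

391.4 W


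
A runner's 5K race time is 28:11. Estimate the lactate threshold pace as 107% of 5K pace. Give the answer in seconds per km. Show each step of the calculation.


Total race time = 28*60 + 11 = 1691 seconds
5K pace = 1691 / 5 = 338.2 sec/km
LT pace = 338.2 * 1.07 = 361.87 sec/km

361.87 s/km


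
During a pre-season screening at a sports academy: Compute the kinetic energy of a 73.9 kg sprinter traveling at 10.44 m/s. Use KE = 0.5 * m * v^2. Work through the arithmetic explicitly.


Velocity squared = 108.9936
KE = 0.5 * 73.9 * 108.9936 = 4027.31 J

4027.31 J


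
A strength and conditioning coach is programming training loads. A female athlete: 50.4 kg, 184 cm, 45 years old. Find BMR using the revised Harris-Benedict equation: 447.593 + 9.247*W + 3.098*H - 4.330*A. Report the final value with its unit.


Intercept = 447.593
Weight contribution = 9.247 * 50.4 = 466.0488
Height contribution = 3.098 * 184 = 570.032
Age contribution = 4.33 * 45 = 194.85
BMR = 447.593 + 466.0488 + 570.032 - 194.85
= 1288.82 kcal/day

1288.82 kcal/day


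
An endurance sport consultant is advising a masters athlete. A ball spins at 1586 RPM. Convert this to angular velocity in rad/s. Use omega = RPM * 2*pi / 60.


omega = 1586 * 2 * pi / 60
= 1586 * 6.28318531 / 60
= 9965.132 / 60
= 166.086 rad/s

166.086 rad/s


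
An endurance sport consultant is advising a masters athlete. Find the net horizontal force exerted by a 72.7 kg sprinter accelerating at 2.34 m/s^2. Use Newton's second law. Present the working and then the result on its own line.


Newton's second law: F = m * a
F = 72.7 * 2.34 = 170.12 N

170.12 N


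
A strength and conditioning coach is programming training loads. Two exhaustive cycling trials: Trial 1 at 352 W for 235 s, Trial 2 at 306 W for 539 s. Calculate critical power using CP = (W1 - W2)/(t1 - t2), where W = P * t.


W1 = 352 * 235 = 82720 J
W2 = 306 * 539 = 164934 J
CP = (82720 - 164934) / (235 - 539)
= -82214 / -304
= 270.44 W

270.44 W


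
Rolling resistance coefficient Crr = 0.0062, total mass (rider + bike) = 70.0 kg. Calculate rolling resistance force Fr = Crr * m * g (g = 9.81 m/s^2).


Fr = Crr * m * g
= 0.0062 * 70.0 * 9.81
= 4.258 N

4.258 N


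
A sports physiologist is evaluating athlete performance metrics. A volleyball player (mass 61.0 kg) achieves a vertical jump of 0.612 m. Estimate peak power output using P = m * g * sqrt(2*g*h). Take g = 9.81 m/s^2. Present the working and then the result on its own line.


2 * g * h = 2 * 9.81 * 0.612 = 12.00744
sqrt(12.00744) = 3.465175 m/s
P = 61.0 * 9.81 * 3.465175 = 2073.6 W

2073.6 W


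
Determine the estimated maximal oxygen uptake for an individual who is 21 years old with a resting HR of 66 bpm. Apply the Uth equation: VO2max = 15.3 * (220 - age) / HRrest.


HRmax = 220 - 21 = 199
VO2max = 15.3 * (199 / 66)
= 15.3 * 3.0152
= 46.13 mL/kg/min

46.13 mL/kg/min


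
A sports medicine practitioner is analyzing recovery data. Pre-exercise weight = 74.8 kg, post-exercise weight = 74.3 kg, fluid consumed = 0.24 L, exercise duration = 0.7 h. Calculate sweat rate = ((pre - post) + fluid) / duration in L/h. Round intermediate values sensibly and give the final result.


Weight loss = 74.8 - 74.3 = 0.5 kg (approx L)
Total sweat = 0.5 + 0.24 = 0.74 L
Sweat rate = 0.74 / 0.7 = 1.057 L/h

1.057 L/h


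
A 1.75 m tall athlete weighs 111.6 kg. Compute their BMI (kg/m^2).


height^2 = 3.0625 m^2
BMI = 111.6 / 3.0625 = 36.44 kg/m^2

36.44 kg/m^2


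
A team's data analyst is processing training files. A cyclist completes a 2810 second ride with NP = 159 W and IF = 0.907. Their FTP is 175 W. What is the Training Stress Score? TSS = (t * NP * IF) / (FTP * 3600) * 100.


t * NP * IF = 2810 * 159 * 0.907 = 405238.53
FTP * 3600 = 630000
TSS = (405238.53 / 630000) * 100 = 64.32

64.32 TSS


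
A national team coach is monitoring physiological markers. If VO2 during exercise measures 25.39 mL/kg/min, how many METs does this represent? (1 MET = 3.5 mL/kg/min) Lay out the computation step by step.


METs = VO2 / 3.5 = 25.39 / 3.5 = 7.25

7.25 METs


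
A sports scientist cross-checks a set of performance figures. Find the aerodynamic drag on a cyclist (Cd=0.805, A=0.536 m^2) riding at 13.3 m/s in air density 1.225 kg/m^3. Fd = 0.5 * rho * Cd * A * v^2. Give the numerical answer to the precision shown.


Fd = 0.5 * 1.225 * 0.805 * 0.536 * 13.3^2
= 0.5 * 1.225 * 0.805 * 0.536 * 176.89
= 46.749 N

46.749 N


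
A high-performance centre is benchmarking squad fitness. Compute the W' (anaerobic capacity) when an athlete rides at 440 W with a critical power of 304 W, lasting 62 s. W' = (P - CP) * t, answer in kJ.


Above-CP power = 136 W
Duration = 62 s
W' = 136 * 62 = 8432 J
Convert: 8432 / 1000 = 8.432 kJ

8.432 kJ


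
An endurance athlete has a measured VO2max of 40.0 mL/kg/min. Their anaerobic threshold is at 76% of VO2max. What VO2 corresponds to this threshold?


Anaerobic threshold VO2 = VO2max * 76%
= 40.0 * 0.76
= 30.4 mL/kg/min

30.4 mL/kg/min


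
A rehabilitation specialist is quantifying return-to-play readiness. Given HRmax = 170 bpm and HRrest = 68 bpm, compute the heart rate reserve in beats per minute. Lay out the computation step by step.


Heart rate reserve = maximum HR minus resting HR
HRR = 170 - 68 = 102 bpm

102 bpm


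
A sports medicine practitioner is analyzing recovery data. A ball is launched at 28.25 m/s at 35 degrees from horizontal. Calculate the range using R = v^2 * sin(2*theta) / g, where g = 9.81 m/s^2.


sin(2 * 35) = sin(70) = 0.939693
v^2 = 28.25^2 = 798.0625
R = 798.0625 * 0.939693 / 9.81
= 76.446 m

76.446 m
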